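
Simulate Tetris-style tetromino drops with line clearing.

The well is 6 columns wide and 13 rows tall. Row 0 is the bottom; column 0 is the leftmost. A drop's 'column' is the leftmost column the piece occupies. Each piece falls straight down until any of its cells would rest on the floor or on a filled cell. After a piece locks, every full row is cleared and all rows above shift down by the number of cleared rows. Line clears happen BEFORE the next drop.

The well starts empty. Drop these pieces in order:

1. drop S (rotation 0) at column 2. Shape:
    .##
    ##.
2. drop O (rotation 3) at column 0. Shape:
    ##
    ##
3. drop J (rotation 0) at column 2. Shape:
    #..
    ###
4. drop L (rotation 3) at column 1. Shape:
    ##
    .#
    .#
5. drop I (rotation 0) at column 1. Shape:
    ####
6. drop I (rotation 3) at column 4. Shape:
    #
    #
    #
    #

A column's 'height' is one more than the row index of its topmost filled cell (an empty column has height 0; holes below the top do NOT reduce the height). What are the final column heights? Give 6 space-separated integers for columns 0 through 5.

Drop 1: S rot0 at col 2 lands with bottom-row=0; cleared 0 line(s) (total 0); column heights now [0 0 1 2 2 0], max=2
Drop 2: O rot3 at col 0 lands with bottom-row=0; cleared 0 line(s) (total 0); column heights now [2 2 1 2 2 0], max=2
Drop 3: J rot0 at col 2 lands with bottom-row=2; cleared 0 line(s) (total 0); column heights now [2 2 4 3 3 0], max=4
Drop 4: L rot3 at col 1 lands with bottom-row=4; cleared 0 line(s) (total 0); column heights now [2 7 7 3 3 0], max=7
Drop 5: I rot0 at col 1 lands with bottom-row=7; cleared 0 line(s) (total 0); column heights now [2 8 8 8 8 0], max=8
Drop 6: I rot3 at col 4 lands with bottom-row=8; cleared 0 line(s) (total 0); column heights now [2 8 8 8 12 0], max=12

Answer: 2 8 8 8 12 0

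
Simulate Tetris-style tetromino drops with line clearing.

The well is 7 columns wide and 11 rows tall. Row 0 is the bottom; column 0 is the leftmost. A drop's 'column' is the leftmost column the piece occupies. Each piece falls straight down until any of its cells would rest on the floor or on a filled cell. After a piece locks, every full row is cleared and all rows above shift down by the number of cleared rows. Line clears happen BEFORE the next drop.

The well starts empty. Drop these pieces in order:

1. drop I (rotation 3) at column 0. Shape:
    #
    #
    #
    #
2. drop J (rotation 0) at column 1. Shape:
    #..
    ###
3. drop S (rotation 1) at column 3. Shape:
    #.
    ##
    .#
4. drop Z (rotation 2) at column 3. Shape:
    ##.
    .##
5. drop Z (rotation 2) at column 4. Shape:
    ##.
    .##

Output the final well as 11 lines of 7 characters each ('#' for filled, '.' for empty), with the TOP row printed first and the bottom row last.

Answer: .......
.......
.......
.......
.......
.......
....##.
#..####
#..###.
##.##..
#####..

Derivation:
Drop 1: I rot3 at col 0 lands with bottom-row=0; cleared 0 line(s) (total 0); column heights now [4 0 0 0 0 0 0], max=4
Drop 2: J rot0 at col 1 lands with bottom-row=0; cleared 0 line(s) (total 0); column heights now [4 2 1 1 0 0 0], max=4
Drop 3: S rot1 at col 3 lands with bottom-row=0; cleared 0 line(s) (total 0); column heights now [4 2 1 3 2 0 0], max=4
Drop 4: Z rot2 at col 3 lands with bottom-row=2; cleared 0 line(s) (total 0); column heights now [4 2 1 4 4 3 0], max=4
Drop 5: Z rot2 at col 4 lands with bottom-row=3; cleared 0 line(s) (total 0); column heights now [4 2 1 4 5 5 4], max=5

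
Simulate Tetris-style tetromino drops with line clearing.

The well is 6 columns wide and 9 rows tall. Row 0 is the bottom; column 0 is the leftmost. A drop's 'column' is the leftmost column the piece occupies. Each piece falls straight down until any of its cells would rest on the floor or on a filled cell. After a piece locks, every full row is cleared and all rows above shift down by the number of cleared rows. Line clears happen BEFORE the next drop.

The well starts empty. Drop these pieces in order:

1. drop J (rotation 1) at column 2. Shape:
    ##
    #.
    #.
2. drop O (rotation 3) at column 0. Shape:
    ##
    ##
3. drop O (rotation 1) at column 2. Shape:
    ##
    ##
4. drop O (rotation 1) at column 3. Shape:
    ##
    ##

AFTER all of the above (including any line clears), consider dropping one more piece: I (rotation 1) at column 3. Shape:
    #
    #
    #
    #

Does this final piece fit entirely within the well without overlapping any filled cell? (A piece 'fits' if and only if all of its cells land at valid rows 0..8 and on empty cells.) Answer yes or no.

Answer: no

Derivation:
Drop 1: J rot1 at col 2 lands with bottom-row=0; cleared 0 line(s) (total 0); column heights now [0 0 3 3 0 0], max=3
Drop 2: O rot3 at col 0 lands with bottom-row=0; cleared 0 line(s) (total 0); column heights now [2 2 3 3 0 0], max=3
Drop 3: O rot1 at col 2 lands with bottom-row=3; cleared 0 line(s) (total 0); column heights now [2 2 5 5 0 0], max=5
Drop 4: O rot1 at col 3 lands with bottom-row=5; cleared 0 line(s) (total 0); column heights now [2 2 5 7 7 0], max=7
Test piece I rot1 at col 3 (width 1): heights before test = [2 2 5 7 7 0]; fits = False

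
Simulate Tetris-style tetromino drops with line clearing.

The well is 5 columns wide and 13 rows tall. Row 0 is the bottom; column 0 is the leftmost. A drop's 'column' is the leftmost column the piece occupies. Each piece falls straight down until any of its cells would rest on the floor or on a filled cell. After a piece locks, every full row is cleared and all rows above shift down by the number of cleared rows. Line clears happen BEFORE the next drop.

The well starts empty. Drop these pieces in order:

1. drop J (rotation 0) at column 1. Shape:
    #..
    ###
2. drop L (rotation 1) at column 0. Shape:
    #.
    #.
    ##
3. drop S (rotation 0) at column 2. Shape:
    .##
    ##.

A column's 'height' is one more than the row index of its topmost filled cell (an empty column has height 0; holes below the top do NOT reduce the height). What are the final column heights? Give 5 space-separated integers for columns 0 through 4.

Answer: 5 3 2 3 3

Derivation:
Drop 1: J rot0 at col 1 lands with bottom-row=0; cleared 0 line(s) (total 0); column heights now [0 2 1 1 0], max=2
Drop 2: L rot1 at col 0 lands with bottom-row=2; cleared 0 line(s) (total 0); column heights now [5 3 1 1 0], max=5
Drop 3: S rot0 at col 2 lands with bottom-row=1; cleared 0 line(s) (total 0); column heights now [5 3 2 3 3], max=5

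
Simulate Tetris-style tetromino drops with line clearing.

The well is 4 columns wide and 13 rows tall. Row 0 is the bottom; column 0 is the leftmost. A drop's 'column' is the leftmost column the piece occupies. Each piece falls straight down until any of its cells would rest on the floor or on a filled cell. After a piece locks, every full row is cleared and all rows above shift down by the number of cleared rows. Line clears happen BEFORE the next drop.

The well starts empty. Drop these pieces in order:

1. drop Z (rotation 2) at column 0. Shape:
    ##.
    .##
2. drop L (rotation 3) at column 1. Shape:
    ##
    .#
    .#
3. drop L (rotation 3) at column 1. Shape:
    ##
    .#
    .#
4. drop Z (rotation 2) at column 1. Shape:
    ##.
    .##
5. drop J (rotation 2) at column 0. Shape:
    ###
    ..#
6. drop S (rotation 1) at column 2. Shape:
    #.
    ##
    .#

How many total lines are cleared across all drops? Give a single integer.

Answer: 1

Derivation:
Drop 1: Z rot2 at col 0 lands with bottom-row=0; cleared 0 line(s) (total 0); column heights now [2 2 1 0], max=2
Drop 2: L rot3 at col 1 lands with bottom-row=1; cleared 0 line(s) (total 0); column heights now [2 4 4 0], max=4
Drop 3: L rot3 at col 1 lands with bottom-row=4; cleared 0 line(s) (total 0); column heights now [2 7 7 0], max=7
Drop 4: Z rot2 at col 1 lands with bottom-row=7; cleared 0 line(s) (total 0); column heights now [2 9 9 8], max=9
Drop 5: J rot2 at col 0 lands with bottom-row=9; cleared 0 line(s) (total 0); column heights now [11 11 11 8], max=11
Drop 6: S rot1 at col 2 lands with bottom-row=10; cleared 1 line(s) (total 1); column heights now [2 9 12 11], max=12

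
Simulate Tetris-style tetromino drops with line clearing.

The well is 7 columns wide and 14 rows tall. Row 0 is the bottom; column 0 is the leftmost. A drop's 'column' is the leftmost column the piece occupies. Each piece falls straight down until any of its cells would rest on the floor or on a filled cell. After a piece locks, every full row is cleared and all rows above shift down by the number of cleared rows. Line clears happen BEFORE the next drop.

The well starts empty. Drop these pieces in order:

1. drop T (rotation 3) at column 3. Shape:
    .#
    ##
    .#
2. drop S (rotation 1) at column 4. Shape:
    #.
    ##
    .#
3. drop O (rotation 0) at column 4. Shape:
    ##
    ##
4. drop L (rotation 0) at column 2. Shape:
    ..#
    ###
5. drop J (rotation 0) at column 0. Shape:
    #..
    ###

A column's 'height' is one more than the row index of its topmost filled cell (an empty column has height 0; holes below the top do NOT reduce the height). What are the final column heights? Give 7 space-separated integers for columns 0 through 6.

Drop 1: T rot3 at col 3 lands with bottom-row=0; cleared 0 line(s) (total 0); column heights now [0 0 0 2 3 0 0], max=3
Drop 2: S rot1 at col 4 lands with bottom-row=2; cleared 0 line(s) (total 0); column heights now [0 0 0 2 5 4 0], max=5
Drop 3: O rot0 at col 4 lands with bottom-row=5; cleared 0 line(s) (total 0); column heights now [0 0 0 2 7 7 0], max=7
Drop 4: L rot0 at col 2 lands with bottom-row=7; cleared 0 line(s) (total 0); column heights now [0 0 8 8 9 7 0], max=9
Drop 5: J rot0 at col 0 lands with bottom-row=8; cleared 0 line(s) (total 0); column heights now [10 9 9 8 9 7 0], max=10

Answer: 10 9 9 8 9 7 0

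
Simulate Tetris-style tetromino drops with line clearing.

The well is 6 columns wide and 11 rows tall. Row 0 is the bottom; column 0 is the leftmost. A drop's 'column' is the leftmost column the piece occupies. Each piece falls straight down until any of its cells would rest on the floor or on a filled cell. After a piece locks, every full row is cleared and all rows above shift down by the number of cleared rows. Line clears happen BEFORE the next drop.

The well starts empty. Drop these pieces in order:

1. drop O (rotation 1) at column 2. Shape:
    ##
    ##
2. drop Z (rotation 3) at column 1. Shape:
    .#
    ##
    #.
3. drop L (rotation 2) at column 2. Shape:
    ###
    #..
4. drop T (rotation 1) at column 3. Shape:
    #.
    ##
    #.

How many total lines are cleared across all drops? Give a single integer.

Drop 1: O rot1 at col 2 lands with bottom-row=0; cleared 0 line(s) (total 0); column heights now [0 0 2 2 0 0], max=2
Drop 2: Z rot3 at col 1 lands with bottom-row=1; cleared 0 line(s) (total 0); column heights now [0 3 4 2 0 0], max=4
Drop 3: L rot2 at col 2 lands with bottom-row=4; cleared 0 line(s) (total 0); column heights now [0 3 6 6 6 0], max=6
Drop 4: T rot1 at col 3 lands with bottom-row=6; cleared 0 line(s) (total 0); column heights now [0 3 6 9 8 0], max=9

Answer: 0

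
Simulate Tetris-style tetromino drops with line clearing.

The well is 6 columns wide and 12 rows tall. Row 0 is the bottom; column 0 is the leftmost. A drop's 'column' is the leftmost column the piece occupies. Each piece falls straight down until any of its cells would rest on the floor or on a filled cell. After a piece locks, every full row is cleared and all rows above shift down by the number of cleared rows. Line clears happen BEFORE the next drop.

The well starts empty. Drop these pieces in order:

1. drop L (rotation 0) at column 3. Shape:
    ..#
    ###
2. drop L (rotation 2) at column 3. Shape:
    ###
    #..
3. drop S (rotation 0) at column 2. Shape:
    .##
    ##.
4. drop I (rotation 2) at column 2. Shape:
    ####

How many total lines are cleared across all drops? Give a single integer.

Drop 1: L rot0 at col 3 lands with bottom-row=0; cleared 0 line(s) (total 0); column heights now [0 0 0 1 1 2], max=2
Drop 2: L rot2 at col 3 lands with bottom-row=1; cleared 0 line(s) (total 0); column heights now [0 0 0 3 3 3], max=3
Drop 3: S rot0 at col 2 lands with bottom-row=3; cleared 0 line(s) (total 0); column heights now [0 0 4 5 5 3], max=5
Drop 4: I rot2 at col 2 lands with bottom-row=5; cleared 0 line(s) (total 0); column heights now [0 0 6 6 6 6], max=6

Answer: 0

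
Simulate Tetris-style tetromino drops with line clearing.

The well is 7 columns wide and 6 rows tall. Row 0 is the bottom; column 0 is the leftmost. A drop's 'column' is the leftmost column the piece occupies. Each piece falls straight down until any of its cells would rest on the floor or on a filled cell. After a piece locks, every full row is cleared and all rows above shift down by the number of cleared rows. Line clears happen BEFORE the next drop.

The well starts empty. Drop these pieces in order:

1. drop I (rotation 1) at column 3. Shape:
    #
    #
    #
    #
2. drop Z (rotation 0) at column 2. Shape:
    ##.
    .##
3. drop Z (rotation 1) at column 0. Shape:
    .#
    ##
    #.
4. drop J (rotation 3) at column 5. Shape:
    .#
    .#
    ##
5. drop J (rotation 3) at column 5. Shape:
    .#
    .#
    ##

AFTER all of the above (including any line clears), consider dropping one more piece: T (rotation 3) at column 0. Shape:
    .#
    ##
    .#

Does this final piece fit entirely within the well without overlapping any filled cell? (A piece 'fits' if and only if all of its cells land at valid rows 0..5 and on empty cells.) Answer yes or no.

Answer: yes

Derivation:
Drop 1: I rot1 at col 3 lands with bottom-row=0; cleared 0 line(s) (total 0); column heights now [0 0 0 4 0 0 0], max=4
Drop 2: Z rot0 at col 2 lands with bottom-row=4; cleared 0 line(s) (total 0); column heights now [0 0 6 6 5 0 0], max=6
Drop 3: Z rot1 at col 0 lands with bottom-row=0; cleared 0 line(s) (total 0); column heights now [2 3 6 6 5 0 0], max=6
Drop 4: J rot3 at col 5 lands with bottom-row=0; cleared 0 line(s) (total 0); column heights now [2 3 6 6 5 1 3], max=6
Drop 5: J rot3 at col 5 lands with bottom-row=3; cleared 0 line(s) (total 0); column heights now [2 3 6 6 5 4 6], max=6
Test piece T rot3 at col 0 (width 2): heights before test = [2 3 6 6 5 4 6]; fits = True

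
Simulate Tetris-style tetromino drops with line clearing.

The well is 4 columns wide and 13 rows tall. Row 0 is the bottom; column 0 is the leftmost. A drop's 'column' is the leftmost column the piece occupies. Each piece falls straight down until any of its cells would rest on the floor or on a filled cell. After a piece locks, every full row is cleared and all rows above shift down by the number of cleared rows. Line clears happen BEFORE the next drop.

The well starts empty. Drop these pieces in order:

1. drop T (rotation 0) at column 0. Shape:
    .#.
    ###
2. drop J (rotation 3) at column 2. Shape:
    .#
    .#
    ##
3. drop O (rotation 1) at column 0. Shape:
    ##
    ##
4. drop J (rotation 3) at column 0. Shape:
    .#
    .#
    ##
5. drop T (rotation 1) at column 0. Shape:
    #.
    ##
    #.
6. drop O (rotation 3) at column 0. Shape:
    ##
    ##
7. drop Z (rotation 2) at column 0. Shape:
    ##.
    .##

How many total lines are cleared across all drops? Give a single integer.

Answer: 0

Derivation:
Drop 1: T rot0 at col 0 lands with bottom-row=0; cleared 0 line(s) (total 0); column heights now [1 2 1 0], max=2
Drop 2: J rot3 at col 2 lands with bottom-row=1; cleared 0 line(s) (total 0); column heights now [1 2 2 4], max=4
Drop 3: O rot1 at col 0 lands with bottom-row=2; cleared 0 line(s) (total 0); column heights now [4 4 2 4], max=4
Drop 4: J rot3 at col 0 lands with bottom-row=4; cleared 0 line(s) (total 0); column heights now [5 7 2 4], max=7
Drop 5: T rot1 at col 0 lands with bottom-row=6; cleared 0 line(s) (total 0); column heights now [9 8 2 4], max=9
Drop 6: O rot3 at col 0 lands with bottom-row=9; cleared 0 line(s) (total 0); column heights now [11 11 2 4], max=11
Drop 7: Z rot2 at col 0 lands with bottom-row=11; cleared 0 line(s) (total 0); column heights now [13 13 12 4], max=13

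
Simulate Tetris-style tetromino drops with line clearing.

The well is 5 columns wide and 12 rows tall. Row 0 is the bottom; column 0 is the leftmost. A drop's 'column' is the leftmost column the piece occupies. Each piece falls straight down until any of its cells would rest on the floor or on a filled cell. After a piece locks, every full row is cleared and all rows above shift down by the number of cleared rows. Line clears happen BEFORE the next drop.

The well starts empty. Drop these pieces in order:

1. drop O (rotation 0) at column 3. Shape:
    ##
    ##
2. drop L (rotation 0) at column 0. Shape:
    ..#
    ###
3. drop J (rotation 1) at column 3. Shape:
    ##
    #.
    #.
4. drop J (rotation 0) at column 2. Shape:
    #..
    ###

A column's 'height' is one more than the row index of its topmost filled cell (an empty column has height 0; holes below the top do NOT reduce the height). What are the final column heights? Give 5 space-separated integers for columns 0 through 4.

Answer: 0 0 6 5 5

Derivation:
Drop 1: O rot0 at col 3 lands with bottom-row=0; cleared 0 line(s) (total 0); column heights now [0 0 0 2 2], max=2
Drop 2: L rot0 at col 0 lands with bottom-row=0; cleared 1 line(s) (total 1); column heights now [0 0 1 1 1], max=1
Drop 3: J rot1 at col 3 lands with bottom-row=1; cleared 0 line(s) (total 1); column heights now [0 0 1 4 4], max=4
Drop 4: J rot0 at col 2 lands with bottom-row=4; cleared 0 line(s) (total 1); column heights now [0 0 6 5 5], max=6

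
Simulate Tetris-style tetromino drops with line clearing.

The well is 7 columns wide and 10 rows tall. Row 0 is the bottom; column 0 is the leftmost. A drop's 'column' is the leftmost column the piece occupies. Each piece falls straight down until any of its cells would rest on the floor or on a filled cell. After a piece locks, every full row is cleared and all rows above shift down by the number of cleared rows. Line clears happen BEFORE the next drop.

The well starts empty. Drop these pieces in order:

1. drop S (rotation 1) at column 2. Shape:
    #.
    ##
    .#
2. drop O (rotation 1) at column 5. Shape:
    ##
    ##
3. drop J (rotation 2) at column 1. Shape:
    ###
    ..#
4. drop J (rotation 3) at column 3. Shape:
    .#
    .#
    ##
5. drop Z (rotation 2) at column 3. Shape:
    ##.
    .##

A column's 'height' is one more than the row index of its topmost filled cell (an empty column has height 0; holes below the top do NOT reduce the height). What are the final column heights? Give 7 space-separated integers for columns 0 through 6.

Drop 1: S rot1 at col 2 lands with bottom-row=0; cleared 0 line(s) (total 0); column heights now [0 0 3 2 0 0 0], max=3
Drop 2: O rot1 at col 5 lands with bottom-row=0; cleared 0 line(s) (total 0); column heights now [0 0 3 2 0 2 2], max=3
Drop 3: J rot2 at col 1 lands with bottom-row=2; cleared 0 line(s) (total 0); column heights now [0 4 4 4 0 2 2], max=4
Drop 4: J rot3 at col 3 lands with bottom-row=4; cleared 0 line(s) (total 0); column heights now [0 4 4 5 7 2 2], max=7
Drop 5: Z rot2 at col 3 lands with bottom-row=7; cleared 0 line(s) (total 0); column heights now [0 4 4 9 9 8 2], max=9

Answer: 0 4 4 9 9 8 2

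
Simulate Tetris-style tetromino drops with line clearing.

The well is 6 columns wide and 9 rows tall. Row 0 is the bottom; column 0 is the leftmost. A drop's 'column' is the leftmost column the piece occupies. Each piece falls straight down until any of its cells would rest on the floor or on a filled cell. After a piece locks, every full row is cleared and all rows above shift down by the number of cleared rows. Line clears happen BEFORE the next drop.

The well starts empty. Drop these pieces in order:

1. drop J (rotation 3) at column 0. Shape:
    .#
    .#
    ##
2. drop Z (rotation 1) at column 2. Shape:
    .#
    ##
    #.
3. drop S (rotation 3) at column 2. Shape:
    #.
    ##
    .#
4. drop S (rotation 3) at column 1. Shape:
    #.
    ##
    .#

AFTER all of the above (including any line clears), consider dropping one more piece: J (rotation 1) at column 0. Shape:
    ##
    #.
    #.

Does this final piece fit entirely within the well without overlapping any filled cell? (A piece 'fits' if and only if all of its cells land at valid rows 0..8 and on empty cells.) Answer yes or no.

Drop 1: J rot3 at col 0 lands with bottom-row=0; cleared 0 line(s) (total 0); column heights now [1 3 0 0 0 0], max=3
Drop 2: Z rot1 at col 2 lands with bottom-row=0; cleared 0 line(s) (total 0); column heights now [1 3 2 3 0 0], max=3
Drop 3: S rot3 at col 2 lands with bottom-row=3; cleared 0 line(s) (total 0); column heights now [1 3 6 5 0 0], max=6
Drop 4: S rot3 at col 1 lands with bottom-row=6; cleared 0 line(s) (total 0); column heights now [1 9 8 5 0 0], max=9
Test piece J rot1 at col 0 (width 2): heights before test = [1 9 8 5 0 0]; fits = False

Answer: no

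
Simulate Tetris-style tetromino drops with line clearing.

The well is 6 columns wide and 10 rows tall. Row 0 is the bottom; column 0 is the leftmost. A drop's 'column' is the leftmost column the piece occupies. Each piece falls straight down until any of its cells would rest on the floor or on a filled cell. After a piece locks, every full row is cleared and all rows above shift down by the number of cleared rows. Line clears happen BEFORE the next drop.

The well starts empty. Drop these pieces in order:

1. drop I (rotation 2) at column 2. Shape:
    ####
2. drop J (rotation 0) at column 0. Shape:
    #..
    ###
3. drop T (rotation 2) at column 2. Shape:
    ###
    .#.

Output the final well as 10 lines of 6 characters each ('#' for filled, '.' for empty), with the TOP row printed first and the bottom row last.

Drop 1: I rot2 at col 2 lands with bottom-row=0; cleared 0 line(s) (total 0); column heights now [0 0 1 1 1 1], max=1
Drop 2: J rot0 at col 0 lands with bottom-row=1; cleared 0 line(s) (total 0); column heights now [3 2 2 1 1 1], max=3
Drop 3: T rot2 at col 2 lands with bottom-row=1; cleared 0 line(s) (total 0); column heights now [3 2 3 3 3 1], max=3

Answer: ......
......
......
......
......
......
......
#.###.
####..
..####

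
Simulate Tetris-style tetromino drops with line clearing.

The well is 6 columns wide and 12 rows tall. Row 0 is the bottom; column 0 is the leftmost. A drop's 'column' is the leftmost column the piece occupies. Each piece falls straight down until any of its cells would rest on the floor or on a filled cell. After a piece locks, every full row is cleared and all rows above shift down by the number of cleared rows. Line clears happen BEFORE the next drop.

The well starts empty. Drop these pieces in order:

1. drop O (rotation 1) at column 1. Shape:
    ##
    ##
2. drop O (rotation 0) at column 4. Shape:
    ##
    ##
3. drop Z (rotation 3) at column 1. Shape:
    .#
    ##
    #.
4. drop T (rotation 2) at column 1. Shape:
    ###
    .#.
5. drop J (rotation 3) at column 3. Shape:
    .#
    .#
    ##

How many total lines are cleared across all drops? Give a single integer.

Drop 1: O rot1 at col 1 lands with bottom-row=0; cleared 0 line(s) (total 0); column heights now [0 2 2 0 0 0], max=2
Drop 2: O rot0 at col 4 lands with bottom-row=0; cleared 0 line(s) (total 0); column heights now [0 2 2 0 2 2], max=2
Drop 3: Z rot3 at col 1 lands with bottom-row=2; cleared 0 line(s) (total 0); column heights now [0 4 5 0 2 2], max=5
Drop 4: T rot2 at col 1 lands with bottom-row=5; cleared 0 line(s) (total 0); column heights now [0 7 7 7 2 2], max=7
Drop 5: J rot3 at col 3 lands with bottom-row=7; cleared 0 line(s) (total 0); column heights now [0 7 7 8 10 2], max=10

Answer: 0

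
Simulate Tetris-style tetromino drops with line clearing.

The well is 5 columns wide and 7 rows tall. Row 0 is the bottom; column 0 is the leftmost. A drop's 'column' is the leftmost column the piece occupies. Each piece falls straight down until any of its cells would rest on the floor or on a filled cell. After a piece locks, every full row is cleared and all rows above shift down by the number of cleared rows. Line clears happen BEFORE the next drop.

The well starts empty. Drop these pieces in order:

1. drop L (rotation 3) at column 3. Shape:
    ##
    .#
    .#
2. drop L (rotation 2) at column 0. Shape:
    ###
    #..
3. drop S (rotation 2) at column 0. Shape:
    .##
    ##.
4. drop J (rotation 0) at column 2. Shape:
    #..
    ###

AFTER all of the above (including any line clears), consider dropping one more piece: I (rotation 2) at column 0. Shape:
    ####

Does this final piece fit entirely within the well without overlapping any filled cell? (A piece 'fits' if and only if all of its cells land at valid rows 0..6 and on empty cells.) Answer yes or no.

Drop 1: L rot3 at col 3 lands with bottom-row=0; cleared 0 line(s) (total 0); column heights now [0 0 0 3 3], max=3
Drop 2: L rot2 at col 0 lands with bottom-row=0; cleared 0 line(s) (total 0); column heights now [2 2 2 3 3], max=3
Drop 3: S rot2 at col 0 lands with bottom-row=2; cleared 0 line(s) (total 0); column heights now [3 4 4 3 3], max=4
Drop 4: J rot0 at col 2 lands with bottom-row=4; cleared 0 line(s) (total 0); column heights now [3 4 6 5 5], max=6
Test piece I rot2 at col 0 (width 4): heights before test = [3 4 6 5 5]; fits = True

Answer: yes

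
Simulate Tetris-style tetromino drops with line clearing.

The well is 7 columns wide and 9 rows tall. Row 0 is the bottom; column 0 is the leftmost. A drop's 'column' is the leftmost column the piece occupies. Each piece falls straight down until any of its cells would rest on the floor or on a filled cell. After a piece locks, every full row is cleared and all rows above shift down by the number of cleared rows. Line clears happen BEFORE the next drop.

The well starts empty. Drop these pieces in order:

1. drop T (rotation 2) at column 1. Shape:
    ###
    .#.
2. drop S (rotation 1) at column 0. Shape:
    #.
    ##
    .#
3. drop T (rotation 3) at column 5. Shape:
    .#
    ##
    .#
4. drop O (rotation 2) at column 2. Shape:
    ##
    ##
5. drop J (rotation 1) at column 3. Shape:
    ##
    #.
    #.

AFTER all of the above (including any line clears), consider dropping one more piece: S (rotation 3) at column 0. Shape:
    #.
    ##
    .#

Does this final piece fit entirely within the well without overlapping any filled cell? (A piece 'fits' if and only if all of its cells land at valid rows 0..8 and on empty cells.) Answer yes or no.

Answer: yes

Derivation:
Drop 1: T rot2 at col 1 lands with bottom-row=0; cleared 0 line(s) (total 0); column heights now [0 2 2 2 0 0 0], max=2
Drop 2: S rot1 at col 0 lands with bottom-row=2; cleared 0 line(s) (total 0); column heights now [5 4 2 2 0 0 0], max=5
Drop 3: T rot3 at col 5 lands with bottom-row=0; cleared 0 line(s) (total 0); column heights now [5 4 2 2 0 2 3], max=5
Drop 4: O rot2 at col 2 lands with bottom-row=2; cleared 0 line(s) (total 0); column heights now [5 4 4 4 0 2 3], max=5
Drop 5: J rot1 at col 3 lands with bottom-row=4; cleared 0 line(s) (total 0); column heights now [5 4 4 7 7 2 3], max=7
Test piece S rot3 at col 0 (width 2): heights before test = [5 4 4 7 7 2 3]; fits = True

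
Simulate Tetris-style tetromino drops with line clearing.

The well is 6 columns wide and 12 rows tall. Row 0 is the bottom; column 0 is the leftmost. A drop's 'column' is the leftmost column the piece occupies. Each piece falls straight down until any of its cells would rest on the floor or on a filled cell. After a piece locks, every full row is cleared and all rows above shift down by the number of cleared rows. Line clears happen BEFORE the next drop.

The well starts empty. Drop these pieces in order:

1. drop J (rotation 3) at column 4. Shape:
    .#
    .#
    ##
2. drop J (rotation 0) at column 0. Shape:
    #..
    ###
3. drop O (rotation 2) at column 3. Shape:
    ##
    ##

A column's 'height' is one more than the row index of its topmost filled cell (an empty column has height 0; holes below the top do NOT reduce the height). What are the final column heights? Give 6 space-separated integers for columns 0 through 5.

Drop 1: J rot3 at col 4 lands with bottom-row=0; cleared 0 line(s) (total 0); column heights now [0 0 0 0 1 3], max=3
Drop 2: J rot0 at col 0 lands with bottom-row=0; cleared 0 line(s) (total 0); column heights now [2 1 1 0 1 3], max=3
Drop 3: O rot2 at col 3 lands with bottom-row=1; cleared 0 line(s) (total 0); column heights now [2 1 1 3 3 3], max=3

Answer: 2 1 1 3 3 3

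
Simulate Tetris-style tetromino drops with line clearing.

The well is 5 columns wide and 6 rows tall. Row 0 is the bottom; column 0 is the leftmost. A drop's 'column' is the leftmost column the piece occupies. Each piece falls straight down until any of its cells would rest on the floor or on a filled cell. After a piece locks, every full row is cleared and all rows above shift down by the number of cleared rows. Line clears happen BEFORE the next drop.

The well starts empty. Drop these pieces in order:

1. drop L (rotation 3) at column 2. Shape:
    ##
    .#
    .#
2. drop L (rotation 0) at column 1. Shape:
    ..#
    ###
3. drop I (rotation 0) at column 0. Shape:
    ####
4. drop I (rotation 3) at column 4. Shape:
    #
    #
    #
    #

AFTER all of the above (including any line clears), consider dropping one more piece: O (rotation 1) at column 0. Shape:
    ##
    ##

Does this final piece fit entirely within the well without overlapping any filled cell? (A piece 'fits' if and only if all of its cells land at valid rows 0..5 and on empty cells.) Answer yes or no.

Drop 1: L rot3 at col 2 lands with bottom-row=0; cleared 0 line(s) (total 0); column heights now [0 0 3 3 0], max=3
Drop 2: L rot0 at col 1 lands with bottom-row=3; cleared 0 line(s) (total 0); column heights now [0 4 4 5 0], max=5
Drop 3: I rot0 at col 0 lands with bottom-row=5; cleared 0 line(s) (total 0); column heights now [6 6 6 6 0], max=6
Drop 4: I rot3 at col 4 lands with bottom-row=0; cleared 0 line(s) (total 0); column heights now [6 6 6 6 4], max=6
Test piece O rot1 at col 0 (width 2): heights before test = [6 6 6 6 4]; fits = False

Answer: no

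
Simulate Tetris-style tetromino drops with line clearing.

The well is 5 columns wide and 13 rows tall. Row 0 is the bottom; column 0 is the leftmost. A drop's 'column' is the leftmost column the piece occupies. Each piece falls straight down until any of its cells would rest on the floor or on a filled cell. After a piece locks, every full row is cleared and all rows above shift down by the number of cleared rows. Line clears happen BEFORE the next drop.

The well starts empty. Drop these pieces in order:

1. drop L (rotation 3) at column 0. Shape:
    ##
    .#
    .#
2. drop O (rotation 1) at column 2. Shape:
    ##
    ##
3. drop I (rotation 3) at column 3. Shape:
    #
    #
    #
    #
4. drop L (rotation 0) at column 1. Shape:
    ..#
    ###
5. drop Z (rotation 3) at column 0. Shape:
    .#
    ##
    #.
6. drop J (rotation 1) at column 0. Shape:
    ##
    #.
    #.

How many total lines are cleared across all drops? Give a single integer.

Answer: 0

Derivation:
Drop 1: L rot3 at col 0 lands with bottom-row=0; cleared 0 line(s) (total 0); column heights now [3 3 0 0 0], max=3
Drop 2: O rot1 at col 2 lands with bottom-row=0; cleared 0 line(s) (total 0); column heights now [3 3 2 2 0], max=3
Drop 3: I rot3 at col 3 lands with bottom-row=2; cleared 0 line(s) (total 0); column heights now [3 3 2 6 0], max=6
Drop 4: L rot0 at col 1 lands with bottom-row=6; cleared 0 line(s) (total 0); column heights now [3 7 7 8 0], max=8
Drop 5: Z rot3 at col 0 lands with bottom-row=6; cleared 0 line(s) (total 0); column heights now [8 9 7 8 0], max=9
Drop 6: J rot1 at col 0 lands with bottom-row=8; cleared 0 line(s) (total 0); column heights now [11 11 7 8 0], max=11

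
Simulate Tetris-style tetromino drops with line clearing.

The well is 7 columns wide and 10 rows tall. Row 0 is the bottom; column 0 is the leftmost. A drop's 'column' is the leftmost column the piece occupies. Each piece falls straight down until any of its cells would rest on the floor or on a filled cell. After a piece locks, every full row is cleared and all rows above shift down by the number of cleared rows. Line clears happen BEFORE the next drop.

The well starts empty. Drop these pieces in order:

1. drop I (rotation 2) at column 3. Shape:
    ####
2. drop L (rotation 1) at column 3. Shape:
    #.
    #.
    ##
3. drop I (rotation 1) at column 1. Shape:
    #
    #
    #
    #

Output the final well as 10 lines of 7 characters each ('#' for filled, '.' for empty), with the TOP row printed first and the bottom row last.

Drop 1: I rot2 at col 3 lands with bottom-row=0; cleared 0 line(s) (total 0); column heights now [0 0 0 1 1 1 1], max=1
Drop 2: L rot1 at col 3 lands with bottom-row=1; cleared 0 line(s) (total 0); column heights now [0 0 0 4 2 1 1], max=4
Drop 3: I rot1 at col 1 lands with bottom-row=0; cleared 0 line(s) (total 0); column heights now [0 4 0 4 2 1 1], max=4

Answer: .......
.......
.......
.......
.......
.......
.#.#...
.#.#...
.#.##..
.#.####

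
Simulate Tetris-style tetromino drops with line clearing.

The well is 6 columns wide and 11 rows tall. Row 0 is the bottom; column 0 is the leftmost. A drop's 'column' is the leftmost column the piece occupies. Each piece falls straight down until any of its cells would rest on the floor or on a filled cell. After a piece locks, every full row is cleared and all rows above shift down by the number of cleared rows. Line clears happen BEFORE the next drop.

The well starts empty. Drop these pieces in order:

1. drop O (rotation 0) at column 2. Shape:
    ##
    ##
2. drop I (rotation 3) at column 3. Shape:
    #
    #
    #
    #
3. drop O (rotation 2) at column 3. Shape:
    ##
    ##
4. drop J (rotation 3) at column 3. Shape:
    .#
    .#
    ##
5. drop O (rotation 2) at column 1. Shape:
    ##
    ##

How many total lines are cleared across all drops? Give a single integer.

Drop 1: O rot0 at col 2 lands with bottom-row=0; cleared 0 line(s) (total 0); column heights now [0 0 2 2 0 0], max=2
Drop 2: I rot3 at col 3 lands with bottom-row=2; cleared 0 line(s) (total 0); column heights now [0 0 2 6 0 0], max=6
Drop 3: O rot2 at col 3 lands with bottom-row=6; cleared 0 line(s) (total 0); column heights now [0 0 2 8 8 0], max=8
Drop 4: J rot3 at col 3 lands with bottom-row=8; cleared 0 line(s) (total 0); column heights now [0 0 2 9 11 0], max=11
Drop 5: O rot2 at col 1 lands with bottom-row=2; cleared 0 line(s) (total 0); column heights now [0 4 4 9 11 0], max=11

Answer: 0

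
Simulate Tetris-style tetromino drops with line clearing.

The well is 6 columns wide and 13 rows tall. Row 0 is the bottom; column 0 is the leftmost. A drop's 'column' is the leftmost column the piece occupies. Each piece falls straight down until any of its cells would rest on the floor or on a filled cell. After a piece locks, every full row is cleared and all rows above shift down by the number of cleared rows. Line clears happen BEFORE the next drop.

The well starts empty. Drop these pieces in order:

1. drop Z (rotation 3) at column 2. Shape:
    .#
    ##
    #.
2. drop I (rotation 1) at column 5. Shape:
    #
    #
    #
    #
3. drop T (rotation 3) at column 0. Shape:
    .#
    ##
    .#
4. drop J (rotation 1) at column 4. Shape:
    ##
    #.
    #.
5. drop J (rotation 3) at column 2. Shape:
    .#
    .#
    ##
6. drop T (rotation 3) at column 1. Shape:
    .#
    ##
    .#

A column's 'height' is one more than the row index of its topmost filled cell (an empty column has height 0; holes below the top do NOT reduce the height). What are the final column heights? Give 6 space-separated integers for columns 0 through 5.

Drop 1: Z rot3 at col 2 lands with bottom-row=0; cleared 0 line(s) (total 0); column heights now [0 0 2 3 0 0], max=3
Drop 2: I rot1 at col 5 lands with bottom-row=0; cleared 0 line(s) (total 0); column heights now [0 0 2 3 0 4], max=4
Drop 3: T rot3 at col 0 lands with bottom-row=0; cleared 0 line(s) (total 0); column heights now [2 3 2 3 0 4], max=4
Drop 4: J rot1 at col 4 lands with bottom-row=2; cleared 0 line(s) (total 0); column heights now [2 3 2 3 5 5], max=5
Drop 5: J rot3 at col 2 lands with bottom-row=3; cleared 0 line(s) (total 0); column heights now [2 3 4 6 5 5], max=6
Drop 6: T rot3 at col 1 lands with bottom-row=4; cleared 0 line(s) (total 0); column heights now [2 6 7 6 5 5], max=7

Answer: 2 6 7 6 5 5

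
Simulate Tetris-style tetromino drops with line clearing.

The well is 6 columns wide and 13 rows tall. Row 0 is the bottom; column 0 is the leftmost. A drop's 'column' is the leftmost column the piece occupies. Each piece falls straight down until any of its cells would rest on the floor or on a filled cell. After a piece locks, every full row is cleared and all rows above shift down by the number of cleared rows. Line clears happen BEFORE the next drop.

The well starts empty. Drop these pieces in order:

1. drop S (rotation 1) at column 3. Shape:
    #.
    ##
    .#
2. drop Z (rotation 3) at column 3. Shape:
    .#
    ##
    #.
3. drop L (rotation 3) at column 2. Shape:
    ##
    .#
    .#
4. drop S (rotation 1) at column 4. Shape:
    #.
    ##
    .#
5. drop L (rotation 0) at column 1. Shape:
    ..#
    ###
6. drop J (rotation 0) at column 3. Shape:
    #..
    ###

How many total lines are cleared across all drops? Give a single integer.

Answer: 0

Derivation:
Drop 1: S rot1 at col 3 lands with bottom-row=0; cleared 0 line(s) (total 0); column heights now [0 0 0 3 2 0], max=3
Drop 2: Z rot3 at col 3 lands with bottom-row=3; cleared 0 line(s) (total 0); column heights now [0 0 0 5 6 0], max=6
Drop 3: L rot3 at col 2 lands with bottom-row=5; cleared 0 line(s) (total 0); column heights now [0 0 8 8 6 0], max=8
Drop 4: S rot1 at col 4 lands with bottom-row=5; cleared 0 line(s) (total 0); column heights now [0 0 8 8 8 7], max=8
Drop 5: L rot0 at col 1 lands with bottom-row=8; cleared 0 line(s) (total 0); column heights now [0 9 9 10 8 7], max=10
Drop 6: J rot0 at col 3 lands with bottom-row=10; cleared 0 line(s) (total 0); column heights now [0 9 9 12 11 11], max=12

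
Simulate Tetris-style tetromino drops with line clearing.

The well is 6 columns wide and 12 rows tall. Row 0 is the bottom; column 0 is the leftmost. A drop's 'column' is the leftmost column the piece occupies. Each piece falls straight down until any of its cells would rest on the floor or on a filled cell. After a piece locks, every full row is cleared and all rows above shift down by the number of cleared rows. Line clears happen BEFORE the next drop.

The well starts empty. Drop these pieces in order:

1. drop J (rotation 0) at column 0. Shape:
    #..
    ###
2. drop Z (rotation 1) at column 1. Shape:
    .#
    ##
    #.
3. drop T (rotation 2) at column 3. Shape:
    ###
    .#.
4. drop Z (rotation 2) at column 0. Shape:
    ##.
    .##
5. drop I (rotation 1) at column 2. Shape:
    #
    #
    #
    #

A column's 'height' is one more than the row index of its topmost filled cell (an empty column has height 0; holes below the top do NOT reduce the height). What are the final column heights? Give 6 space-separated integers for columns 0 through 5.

Drop 1: J rot0 at col 0 lands with bottom-row=0; cleared 0 line(s) (total 0); column heights now [2 1 1 0 0 0], max=2
Drop 2: Z rot1 at col 1 lands with bottom-row=1; cleared 0 line(s) (total 0); column heights now [2 3 4 0 0 0], max=4
Drop 3: T rot2 at col 3 lands with bottom-row=0; cleared 0 line(s) (total 0); column heights now [2 3 4 2 2 2], max=4
Drop 4: Z rot2 at col 0 lands with bottom-row=4; cleared 0 line(s) (total 0); column heights now [6 6 5 2 2 2], max=6
Drop 5: I rot1 at col 2 lands with bottom-row=5; cleared 0 line(s) (total 0); column heights now [6 6 9 2 2 2], max=9

Answer: 6 6 9 2 2 2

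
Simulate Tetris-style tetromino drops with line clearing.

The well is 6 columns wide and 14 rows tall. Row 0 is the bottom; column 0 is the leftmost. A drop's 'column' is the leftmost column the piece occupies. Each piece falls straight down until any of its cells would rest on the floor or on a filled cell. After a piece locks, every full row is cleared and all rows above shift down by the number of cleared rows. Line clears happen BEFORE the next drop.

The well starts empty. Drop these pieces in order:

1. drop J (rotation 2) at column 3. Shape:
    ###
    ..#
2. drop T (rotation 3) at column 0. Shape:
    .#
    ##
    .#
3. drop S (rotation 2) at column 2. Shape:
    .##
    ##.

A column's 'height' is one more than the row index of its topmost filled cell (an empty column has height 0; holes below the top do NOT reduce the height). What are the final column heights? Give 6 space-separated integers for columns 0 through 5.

Answer: 2 3 3 4 4 2

Derivation:
Drop 1: J rot2 at col 3 lands with bottom-row=0; cleared 0 line(s) (total 0); column heights now [0 0 0 2 2 2], max=2
Drop 2: T rot3 at col 0 lands with bottom-row=0; cleared 0 line(s) (total 0); column heights now [2 3 0 2 2 2], max=3
Drop 3: S rot2 at col 2 lands with bottom-row=2; cleared 0 line(s) (total 0); column heights now [2 3 3 4 4 2], max=4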